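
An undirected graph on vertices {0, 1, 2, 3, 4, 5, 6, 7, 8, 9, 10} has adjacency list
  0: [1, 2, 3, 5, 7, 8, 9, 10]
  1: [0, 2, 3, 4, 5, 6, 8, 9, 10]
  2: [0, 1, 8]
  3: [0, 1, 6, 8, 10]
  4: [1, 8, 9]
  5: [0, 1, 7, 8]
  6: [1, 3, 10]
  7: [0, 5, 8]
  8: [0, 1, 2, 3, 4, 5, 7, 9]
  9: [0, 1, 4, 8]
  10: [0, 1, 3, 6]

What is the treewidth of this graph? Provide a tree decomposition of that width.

Every bag has size at most 4, so the width is 4 − 1 = 3 and tw(G) ≤ 3. For the lower bound, the 4 vertices {0, 1, 8, 9} are pairwise adjacent, and any tree decomposition puts a clique entirely inside one bag — forcing width ≥ 3. The upper and lower bounds meet at 3, so that is the treewidth.

Treewidth 3.
Bags: B1 = {0, 1, 3, 8}  B2 = {0, 1, 5, 8}  B3 = {0, 1, 8, 9}  B4 = {0, 1, 3, 10}  B5 = {1, 4, 8, 9}  B6 = {0, 1, 2, 8}  B7 = {0, 5, 7, 8}  B8 = {1, 3, 6, 10}
Tree: B1–B2, B1–B3, B1–B4, B3–B5, B3–B6, B2–B7, B4–B8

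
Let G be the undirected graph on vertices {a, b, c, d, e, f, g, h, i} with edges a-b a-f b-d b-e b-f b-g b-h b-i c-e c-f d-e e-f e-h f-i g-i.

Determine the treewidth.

2

A width-2 tree decomposition is:
Bags: B1 = {b, e, f}  B2 = {b, e, h}  B3 = {c, e, f}  B4 = {b, f, i}  B5 = {b, g, i}  B6 = {b, d, e}  B7 = {a, b, f}
Tree: B1–B2, B1–B3, B1–B4, B4–B5, B2–B6, B1–B7
The largest bag has 3 vertices, giving width 2; this decomposition certifies tw(G) ≤ 2. Conversely, {c, e, f} is a clique of size 3, and the vertices of any clique must share a bag in every tree decomposition; so some bag has ≥ 3 vertices and tw(G) ≥ 2. Combining the bounds, tw(G) = 2.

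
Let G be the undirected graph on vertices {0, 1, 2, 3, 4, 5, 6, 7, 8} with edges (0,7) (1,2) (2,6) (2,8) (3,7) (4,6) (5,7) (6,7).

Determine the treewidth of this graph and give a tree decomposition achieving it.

Treewidth 1.
One optimal decomposition is:
Bags: B1 = {0, 7}  B2 = {5, 7}  B3 = {3, 7}  B4 = {6, 7}  B5 = {2, 6}  B6 = {2, 8}  B7 = {1, 2}  B8 = {4, 6}
Tree: B1–B2, B2–B3, B2–B4, B4–B5, B5–B6, B5–B7, B4–B8

The largest bag has 2 vertices, giving width 1; this decomposition certifies tw(G) ≤ 1. Since G has at least one edge (e.g. 0–7), it is not an edgeless graph, so tw(G) ≥ 1. Hence tw(G) = 1 exactly.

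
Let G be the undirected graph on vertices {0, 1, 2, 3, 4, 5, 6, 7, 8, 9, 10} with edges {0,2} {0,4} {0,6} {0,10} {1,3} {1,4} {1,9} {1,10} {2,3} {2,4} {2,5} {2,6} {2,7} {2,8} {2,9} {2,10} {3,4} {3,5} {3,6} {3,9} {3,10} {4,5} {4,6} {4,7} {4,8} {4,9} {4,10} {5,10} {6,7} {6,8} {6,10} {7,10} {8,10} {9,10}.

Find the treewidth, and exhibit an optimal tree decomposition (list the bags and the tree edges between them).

The largest bag has 5 vertices, giving width 4; this decomposition certifies tw(G) ≤ 4. Conversely, {1, 3, 4, 9, 10} is a clique of size 5, and the vertices of any clique must share a bag in every tree decomposition; so some bag has ≥ 5 vertices and tw(G) ≥ 4. Therefore the treewidth is 4.

Treewidth 4.
One optimal decomposition is:
Bags: B1 = {2, 3, 4, 5, 10}  B2 = {2, 3, 4, 6, 10}  B3 = {2, 4, 6, 8, 10}  B4 = {2, 3, 4, 9, 10}  B5 = {0, 2, 4, 6, 10}  B6 = {1, 3, 4, 9, 10}  B7 = {2, 4, 6, 7, 10}
Tree: B1–B2, B2–B3, B2–B4, B2–B5, B4–B6, B2–B7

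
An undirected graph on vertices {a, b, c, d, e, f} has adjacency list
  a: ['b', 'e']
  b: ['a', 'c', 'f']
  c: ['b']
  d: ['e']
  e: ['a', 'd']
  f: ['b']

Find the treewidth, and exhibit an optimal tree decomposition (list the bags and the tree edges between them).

The largest bag has 2 vertices, giving width 1; this decomposition certifies tw(G) ≤ 1. Any graph with an edge has treewidth ≥ 1, and G has the edge e–a. Hence tw(G) = 1 exactly.

Treewidth 1.
One optimal decomposition is:
Bags: B1 = {a, e}  B2 = {a, b}  B3 = {b, f}  B4 = {d, e}  B5 = {b, c}
Tree: B1–B2, B2–B3, B1–B4, B3–B5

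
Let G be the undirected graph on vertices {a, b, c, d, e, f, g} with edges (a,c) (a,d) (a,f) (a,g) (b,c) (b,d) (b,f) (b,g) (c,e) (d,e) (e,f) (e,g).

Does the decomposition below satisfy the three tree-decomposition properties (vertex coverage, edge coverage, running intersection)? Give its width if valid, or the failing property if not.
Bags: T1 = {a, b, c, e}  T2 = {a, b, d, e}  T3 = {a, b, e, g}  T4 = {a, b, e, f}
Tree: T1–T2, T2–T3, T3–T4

Every vertex of G appears in some bag (union = {a, b, c, d, e, f, g}); every edge is covered by a bag; and for each vertex v the set of bags containing v is connected in the bag tree. The decomposition is therefore valid. The largest bag has 4 vertices, so the width is 3.

Yes; width 3.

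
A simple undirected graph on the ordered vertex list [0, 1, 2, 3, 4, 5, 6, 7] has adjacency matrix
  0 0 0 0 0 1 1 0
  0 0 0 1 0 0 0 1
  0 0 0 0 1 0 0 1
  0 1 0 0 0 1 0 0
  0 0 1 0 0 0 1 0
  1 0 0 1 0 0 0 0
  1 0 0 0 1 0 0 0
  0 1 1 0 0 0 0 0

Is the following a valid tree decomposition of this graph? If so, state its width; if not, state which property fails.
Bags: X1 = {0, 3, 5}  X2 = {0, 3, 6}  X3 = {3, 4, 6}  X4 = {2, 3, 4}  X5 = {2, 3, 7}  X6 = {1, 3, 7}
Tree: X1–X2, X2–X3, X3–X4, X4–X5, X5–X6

Every vertex of G appears in some bag (union = {0, 1, 2, 3, 4, 5, 6, 7}); every edge is covered by a bag; and for each vertex v the set of bags containing v is connected in the bag tree. The decomposition is therefore valid. The largest bag has 3 vertices, so the width is 2.

Yes; width 2.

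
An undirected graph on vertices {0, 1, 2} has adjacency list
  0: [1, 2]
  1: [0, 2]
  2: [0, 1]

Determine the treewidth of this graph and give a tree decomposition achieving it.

With just one bag of size 3, the width is 3 − 1 = 2, so tw(G) ≤ 2. For the lower bound, the 3 vertices {0, 1, 2} are pairwise adjacent, and any tree decomposition puts a clique entirely inside one bag — forcing width ≥ 2. The upper and lower bounds meet at 2, so that is the treewidth.

Treewidth 2.
One optimal decomposition is:
Bags: B1 = {0, 1, 2}
Tree: (single bag)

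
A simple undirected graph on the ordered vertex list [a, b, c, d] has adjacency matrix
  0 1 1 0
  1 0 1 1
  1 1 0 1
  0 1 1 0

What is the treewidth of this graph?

2

A width-2 tree decomposition is:
Bags: B1 = {a, b, c}  B2 = {b, c, d}
Tree: B1–B2
Each bag holds 3 vertices, so the decomposition has width 2, which upper-bounds the treewidth. On the other hand G contains the 3-clique {b, c, d}. A clique must lie in a single bag of any decomposition, so no decomposition can have width below 2. Therefore the treewidth is 2.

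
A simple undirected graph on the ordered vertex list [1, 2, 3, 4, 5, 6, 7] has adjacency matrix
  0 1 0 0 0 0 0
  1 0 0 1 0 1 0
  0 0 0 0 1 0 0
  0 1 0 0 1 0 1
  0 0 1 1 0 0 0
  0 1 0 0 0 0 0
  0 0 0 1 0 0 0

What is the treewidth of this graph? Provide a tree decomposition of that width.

Treewidth 1.
One optimal decomposition is:
Bags: B1 = {2, 4}  B2 = {4, 5}  B3 = {4, 7}  B4 = {2, 6}  B5 = {3, 5}  B6 = {1, 2}
Tree: B1–B2, B2–B3, B1–B4, B2–B5, B4–B6

Every bag has size at most 2, so the width is 2 − 1 = 1 and tw(G) ≤ 1. Since G has at least one edge (e.g. 4–2), it is not an edgeless graph, so tw(G) ≥ 1. Therefore the treewidth is 1.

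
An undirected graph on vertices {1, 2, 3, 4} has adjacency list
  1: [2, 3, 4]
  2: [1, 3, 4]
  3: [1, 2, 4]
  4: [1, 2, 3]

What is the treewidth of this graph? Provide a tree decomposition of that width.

Treewidth 3.
One optimal decomposition is:
Bags: B1 = {1, 2, 3, 4}
Tree: (single bag)

A single bag containing all 4 vertices is trivially a valid decomposition of width 3. On the other hand G contains the 4-clique {1, 2, 3, 4}. A clique must lie in a single bag of any decomposition, so no decomposition can have width below 3. Combining the bounds, tw(G) = 3.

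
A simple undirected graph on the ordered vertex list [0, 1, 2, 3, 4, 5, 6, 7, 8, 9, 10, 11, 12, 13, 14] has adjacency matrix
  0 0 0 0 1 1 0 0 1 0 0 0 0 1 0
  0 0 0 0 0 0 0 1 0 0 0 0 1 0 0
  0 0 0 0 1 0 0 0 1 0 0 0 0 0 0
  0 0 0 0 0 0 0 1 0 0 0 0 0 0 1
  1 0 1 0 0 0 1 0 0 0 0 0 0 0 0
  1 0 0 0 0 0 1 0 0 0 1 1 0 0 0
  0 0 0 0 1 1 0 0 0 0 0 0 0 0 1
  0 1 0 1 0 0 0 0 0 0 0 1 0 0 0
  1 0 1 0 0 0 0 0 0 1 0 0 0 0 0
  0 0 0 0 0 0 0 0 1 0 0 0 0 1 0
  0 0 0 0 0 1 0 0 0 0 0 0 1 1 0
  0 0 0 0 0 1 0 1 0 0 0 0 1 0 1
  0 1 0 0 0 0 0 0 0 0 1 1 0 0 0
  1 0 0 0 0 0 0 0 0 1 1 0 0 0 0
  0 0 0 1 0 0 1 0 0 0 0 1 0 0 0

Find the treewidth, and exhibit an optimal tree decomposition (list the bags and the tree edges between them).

Treewidth 3.
Bags: B1 = {1, 3, 7, 14}  B2 = {1, 7, 11, 14}  B3 = {1, 11, 12, 14}  B4 = {6, 11, 12, 14}  B5 = {5, 6, 11, 12}  B6 = {5, 6, 10, 12}  B7 = {4, 5, 6, 10}  B8 = {0, 4, 5, 10}  B9 = {0, 4, 10, 13}  B10 = {0, 2, 4, 13}  B11 = {0, 2, 8, 13}  B12 = {2, 8, 9, 13}
Tree: B1–B2, B2–B3, B3–B4, B4–B5, B5–B6, B6–B7, B7–B8, B8–B9, B9–B10, B10–B11, B11–B12

Each bag holds 4 vertices, so the decomposition has width 3, which upper-bounds the treewidth. For the lower bound: the 4 vertex sets {1,3,7}, {14}, {11}, {5,6,10,12} are disjoint, each induces a connected subgraph, and every pair is joined by at least one edge of G. Contracting each set to a single vertex therefore yields K_{4} as a minor, and since treewidth is minor-monotone, tw(G) ≥ tw(K_{4}) = 3. The upper and lower bounds meet at 3, so that is the treewidth.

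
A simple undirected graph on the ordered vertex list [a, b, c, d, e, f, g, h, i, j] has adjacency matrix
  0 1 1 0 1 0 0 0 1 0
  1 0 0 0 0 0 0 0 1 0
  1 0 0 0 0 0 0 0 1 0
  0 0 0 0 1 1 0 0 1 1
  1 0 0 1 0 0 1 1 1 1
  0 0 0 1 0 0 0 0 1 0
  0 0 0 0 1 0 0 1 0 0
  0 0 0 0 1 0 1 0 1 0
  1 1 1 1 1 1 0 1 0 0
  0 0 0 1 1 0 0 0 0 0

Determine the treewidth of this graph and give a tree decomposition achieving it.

Every bag has size at most 3, so the width is 3 − 1 = 2 and tw(G) ≤ 2. For the lower bound, the 3 vertices {e, g, h} are pairwise adjacent, and any tree decomposition puts a clique entirely inside one bag — forcing width ≥ 2. Hence tw(G) = 2 exactly.

Treewidth 2.
One such decomposition:
Bags: B1 = {e, h, i}  B2 = {d, e, i}  B3 = {a, e, i}  B4 = {a, c, i}  B5 = {d, f, i}  B6 = {d, e, j}  B7 = {a, b, i}  B8 = {e, g, h}
Tree: B1–B2, B2–B3, B3–B4, B2–B5, B2–B6, B3–B7, B1–B8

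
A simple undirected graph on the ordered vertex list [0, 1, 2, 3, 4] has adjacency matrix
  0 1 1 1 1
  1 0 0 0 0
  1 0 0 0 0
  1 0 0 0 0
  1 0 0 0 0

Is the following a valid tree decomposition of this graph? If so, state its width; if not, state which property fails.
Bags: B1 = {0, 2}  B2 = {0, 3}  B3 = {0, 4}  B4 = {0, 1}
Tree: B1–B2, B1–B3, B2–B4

Every vertex of G appears in some bag (union = {0, 1, 2, 3, 4}); every edge is covered by a bag; and for each vertex v the set of bags containing v is connected in the bag tree. The decomposition is therefore valid. The largest bag has 2 vertices, so the width is 1.

Yes; width 1.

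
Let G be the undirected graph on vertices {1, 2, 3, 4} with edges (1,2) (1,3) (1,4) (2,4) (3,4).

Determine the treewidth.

2

A width-2 tree decomposition is:
Bags: B1 = {1, 3, 4}  B2 = {1, 2, 4}
Tree: B1–B2
Every bag has size at most 3, so the width is 3 − 1 = 2 and tw(G) ≤ 2. On the other hand G contains the 3-clique {1, 2, 4}. A clique must lie in a single bag of any decomposition, so no decomposition can have width below 2. Therefore the treewidth is 2.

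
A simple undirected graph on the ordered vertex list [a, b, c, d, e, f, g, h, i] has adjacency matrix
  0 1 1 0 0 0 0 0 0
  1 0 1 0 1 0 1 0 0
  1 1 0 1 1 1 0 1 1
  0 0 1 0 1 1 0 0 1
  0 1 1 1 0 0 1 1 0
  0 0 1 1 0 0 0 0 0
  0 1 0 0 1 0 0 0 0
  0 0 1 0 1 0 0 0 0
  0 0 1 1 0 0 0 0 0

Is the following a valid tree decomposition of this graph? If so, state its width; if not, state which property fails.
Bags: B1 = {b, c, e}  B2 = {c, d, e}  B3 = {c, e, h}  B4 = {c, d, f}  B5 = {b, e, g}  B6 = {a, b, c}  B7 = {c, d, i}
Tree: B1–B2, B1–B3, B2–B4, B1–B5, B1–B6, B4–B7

Checking the three conditions: (i) the bags cover all of {a, b, c, d, e, f, g, h, i}; (ii) for each edge, some bag contains both endpoints; (iii) the bags containing any fixed vertex form a subtree. All hold, so the decomposition is valid with width 3 − 1 = 2.

Yes; width 2.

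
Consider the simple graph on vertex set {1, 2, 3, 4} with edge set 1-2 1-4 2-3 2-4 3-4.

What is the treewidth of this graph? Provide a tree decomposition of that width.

Treewidth 2.
Bags: B1 = {1, 2, 4}  B2 = {2, 3, 4}
Tree: B1–B2

Every bag has size at most 3, so the width is 3 − 1 = 2 and tw(G) ≤ 2. Conversely, {1, 2, 4} is a clique of size 3, and the vertices of any clique must share a bag in every tree decomposition; so some bag has ≥ 3 vertices and tw(G) ≥ 2. Therefore the treewidth is 2.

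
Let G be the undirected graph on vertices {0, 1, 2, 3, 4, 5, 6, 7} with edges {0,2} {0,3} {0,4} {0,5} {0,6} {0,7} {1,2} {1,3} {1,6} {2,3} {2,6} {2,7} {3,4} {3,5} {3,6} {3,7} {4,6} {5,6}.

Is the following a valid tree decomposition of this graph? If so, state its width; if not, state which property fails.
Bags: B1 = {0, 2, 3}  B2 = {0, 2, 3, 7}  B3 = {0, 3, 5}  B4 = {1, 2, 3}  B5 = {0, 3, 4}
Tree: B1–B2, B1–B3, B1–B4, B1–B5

No — vertex 6 appears in no bag.

A tree decomposition must satisfy three properties: every vertex lies in some bag; for every edge, both endpoints lie together in some bag; and for every vertex, the bags containing it form a connected subtree. Here vertex 6 appears in no bag, so the decomposition is invalid.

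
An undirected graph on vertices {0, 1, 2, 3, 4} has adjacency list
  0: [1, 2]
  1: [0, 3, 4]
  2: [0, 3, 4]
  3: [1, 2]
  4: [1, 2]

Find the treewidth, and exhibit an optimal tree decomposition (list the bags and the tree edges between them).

Every bag has size at most 3, so the width is 3 − 1 = 2 and tw(G) ≤ 2. The edges 1–0–2–3–1 form a cycle, so G is not a tree and its treewidth is at least 2. Hence tw(G) = 2 exactly.

Treewidth 2.
One optimal decomposition is:
Bags: B1 = {0, 1, 2}  B2 = {1, 2, 3}  B3 = {1, 2, 4}
Tree: B1–B2, B2–B3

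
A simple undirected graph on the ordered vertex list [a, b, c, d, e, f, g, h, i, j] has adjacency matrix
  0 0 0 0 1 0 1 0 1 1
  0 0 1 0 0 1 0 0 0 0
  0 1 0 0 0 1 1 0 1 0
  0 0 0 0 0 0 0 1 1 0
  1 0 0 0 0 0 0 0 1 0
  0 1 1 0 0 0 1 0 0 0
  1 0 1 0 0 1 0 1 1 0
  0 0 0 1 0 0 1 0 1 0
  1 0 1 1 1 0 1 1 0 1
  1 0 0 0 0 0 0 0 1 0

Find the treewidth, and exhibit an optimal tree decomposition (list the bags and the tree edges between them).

Treewidth 2.
One such decomposition:
Bags: B1 = {a, g, i}  B2 = {a, i, j}  B3 = {c, g, i}  B4 = {c, f, g}  B5 = {g, h, i}  B6 = {a, e, i}  B7 = {d, h, i}  B8 = {b, c, f}
Tree: B1–B2, B1–B3, B3–B4, B1–B5, B1–B6, B5–B7, B4–B8

Every bag has size at most 3, so the width is 3 − 1 = 2 and tw(G) ≤ 2. On the other hand G contains the 3-clique {c, f, g}. A clique must lie in a single bag of any decomposition, so no decomposition can have width below 2. Combining the bounds, tw(G) = 2.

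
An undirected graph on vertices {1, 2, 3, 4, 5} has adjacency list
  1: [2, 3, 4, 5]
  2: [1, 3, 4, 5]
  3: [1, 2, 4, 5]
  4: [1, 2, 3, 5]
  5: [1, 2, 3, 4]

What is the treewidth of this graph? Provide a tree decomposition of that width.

Treewidth 4.
Bags: B1 = {1, 2, 3, 4, 5}
Tree: (single bag)

With just one bag of size 5, the width is 5 − 1 = 4, so tw(G) ≤ 4. For the lower bound, the 5 vertices {1, 2, 3, 4, 5} are pairwise adjacent, and any tree decomposition puts a clique entirely inside one bag — forcing width ≥ 4. Hence tw(G) = 4 exactly.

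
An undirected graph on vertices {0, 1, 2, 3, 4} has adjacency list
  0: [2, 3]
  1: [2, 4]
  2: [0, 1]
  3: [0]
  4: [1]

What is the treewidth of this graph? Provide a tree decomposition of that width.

Treewidth 1.
One such decomposition:
Bags: B1 = {0, 3}  B2 = {0, 2}  B3 = {1, 2}  B4 = {1, 4}
Tree: B1–B2, B2–B3, B3–B4

The largest bag has 2 vertices, giving width 1; this decomposition certifies tw(G) ≤ 1. Any graph with an edge has treewidth ≥ 1, and G has the edge 3–0. Combining the bounds, tw(G) = 1.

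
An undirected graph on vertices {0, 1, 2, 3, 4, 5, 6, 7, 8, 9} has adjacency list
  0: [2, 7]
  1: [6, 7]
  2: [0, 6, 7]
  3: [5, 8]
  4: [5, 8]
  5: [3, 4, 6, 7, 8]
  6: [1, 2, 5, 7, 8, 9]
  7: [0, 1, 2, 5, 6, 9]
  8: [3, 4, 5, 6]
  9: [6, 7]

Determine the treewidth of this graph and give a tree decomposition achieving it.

Treewidth 2.
One optimal decomposition is:
Bags: B1 = {5, 6, 7}  B2 = {5, 6, 8}  B3 = {1, 6, 7}  B4 = {3, 5, 8}  B5 = {2, 6, 7}  B6 = {4, 5, 8}  B7 = {0, 2, 7}  B8 = {6, 7, 9}
Tree: B1–B2, B1–B3, B2–B4, B3–B5, B2–B6, B5–B7, B3–B8

Each bag holds 3 vertices, so the decomposition has width 2, which upper-bounds the treewidth. On the other hand G contains the 3-clique {0, 2, 7}. A clique must lie in a single bag of any decomposition, so no decomposition can have width below 2. Therefore the treewidth is 2.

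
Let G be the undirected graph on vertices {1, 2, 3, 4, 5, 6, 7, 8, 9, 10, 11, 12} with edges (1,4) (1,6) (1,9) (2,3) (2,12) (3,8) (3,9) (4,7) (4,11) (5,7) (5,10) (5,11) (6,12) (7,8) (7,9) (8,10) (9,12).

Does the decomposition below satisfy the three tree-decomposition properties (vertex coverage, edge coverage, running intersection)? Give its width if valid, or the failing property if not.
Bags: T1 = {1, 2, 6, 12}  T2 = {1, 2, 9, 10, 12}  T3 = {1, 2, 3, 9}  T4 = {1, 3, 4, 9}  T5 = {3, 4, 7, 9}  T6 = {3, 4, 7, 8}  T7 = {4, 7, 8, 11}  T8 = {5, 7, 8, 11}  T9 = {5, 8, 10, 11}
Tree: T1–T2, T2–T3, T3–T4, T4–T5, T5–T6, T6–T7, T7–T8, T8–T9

No — bags containing vertex 10 are not connected in the tree.

A tree decomposition must satisfy three properties: every vertex lies in some bag; for every edge, both endpoints lie together in some bag; and for every vertex, the bags containing it form a connected subtree. Here bags containing vertex 10 are not connected in the tree, so the decomposition is invalid.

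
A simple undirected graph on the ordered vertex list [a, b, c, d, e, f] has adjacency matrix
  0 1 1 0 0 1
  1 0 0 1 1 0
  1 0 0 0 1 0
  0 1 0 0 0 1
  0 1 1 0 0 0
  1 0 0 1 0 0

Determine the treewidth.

2

A width-2 tree decomposition is:
Bags: B1 = {b, d, f}  B2 = {a, b, f}  B3 = {a, b, e}  B4 = {a, c, e}
Tree: B1–B2, B2–B3, B3–B4
Each bag holds 3 vertices, so the decomposition has width 2, which upper-bounds the treewidth. Since d–f–a–b–d is a cycle in G, G is not acyclic. Forests are exactly the graphs of treewidth ≤ 1, so tw(G) ≥ 2. The upper and lower bounds meet at 2, so that is the treewidth.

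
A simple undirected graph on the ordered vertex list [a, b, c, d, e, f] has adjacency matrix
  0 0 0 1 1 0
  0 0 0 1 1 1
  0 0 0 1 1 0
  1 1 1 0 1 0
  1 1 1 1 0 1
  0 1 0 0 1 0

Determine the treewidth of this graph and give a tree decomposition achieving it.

Each bag holds 3 vertices, so the decomposition has width 2, which upper-bounds the treewidth. For the lower bound, the 3 vertices {c, d, e} are pairwise adjacent, and any tree decomposition puts a clique entirely inside one bag — forcing width ≥ 2. The upper and lower bounds meet at 2, so that is the treewidth.

Treewidth 2.
One such decomposition:
Bags: B1 = {b, d, e}  B2 = {a, d, e}  B3 = {c, d, e}  B4 = {b, e, f}
Tree: B1–B2, B1–B3, B1–B4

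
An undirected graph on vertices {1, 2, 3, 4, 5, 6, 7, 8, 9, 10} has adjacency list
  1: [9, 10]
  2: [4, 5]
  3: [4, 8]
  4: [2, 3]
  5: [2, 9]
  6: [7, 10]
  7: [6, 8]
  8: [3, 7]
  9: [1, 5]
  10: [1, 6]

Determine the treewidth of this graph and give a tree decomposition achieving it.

Every bag has size at most 3, so the width is 3 − 1 = 2 and tw(G) ≤ 2. The edges 6–10–1–9–5–2–4–3–8–7–6 form a cycle, so G is not a tree and its treewidth is at least 2. The upper and lower bounds meet at 2, so that is the treewidth.

Treewidth 2.
One optimal decomposition is:
Bags: B1 = {1, 6, 10}  B2 = {1, 6, 9}  B3 = {5, 6, 9}  B4 = {2, 5, 6}  B5 = {2, 4, 6}  B6 = {3, 4, 6}  B7 = {3, 6, 8}  B8 = {6, 7, 8}
Tree: B1–B2, B2–B3, B3–B4, B4–B5, B5–B6, B6–B7, B7–B8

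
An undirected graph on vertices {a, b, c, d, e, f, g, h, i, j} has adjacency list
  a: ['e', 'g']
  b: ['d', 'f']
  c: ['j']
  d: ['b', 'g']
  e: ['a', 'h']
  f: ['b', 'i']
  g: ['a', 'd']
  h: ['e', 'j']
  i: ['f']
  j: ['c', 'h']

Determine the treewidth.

A width-1 tree decomposition is:
Bags: B1 = {f, i}  B2 = {b, f}  B3 = {b, d}  B4 = {d, g}  B5 = {a, g}  B6 = {a, e}  B7 = {e, h}  B8 = {h, j}  B9 = {c, j}
Tree: B1–B2, B2–B3, B3–B4, B4–B5, B5–B6, B6–B7, B7–B8, B8–B9
Each bag holds 2 vertices, so the decomposition has width 1, which upper-bounds the treewidth. G has an edge, so its treewidth is at least 1. The upper and lower bounds meet at 1, so that is the treewidth.

1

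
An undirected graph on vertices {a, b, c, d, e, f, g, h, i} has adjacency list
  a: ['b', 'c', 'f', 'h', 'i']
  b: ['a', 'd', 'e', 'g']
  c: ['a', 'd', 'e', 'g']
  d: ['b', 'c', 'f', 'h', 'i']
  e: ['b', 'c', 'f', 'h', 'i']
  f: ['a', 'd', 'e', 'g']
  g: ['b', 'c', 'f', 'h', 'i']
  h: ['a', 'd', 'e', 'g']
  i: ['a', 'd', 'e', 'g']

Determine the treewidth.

A width-4 tree decomposition is:
Bags: B1 = {a, b, d, e, g}  B2 = {a, d, e, g, h}  B3 = {a, c, d, e, g}  B4 = {a, d, e, g, i}  B5 = {a, d, e, f, g}
Tree: B1–B2, B2–B3, B3–B4, B4–B5
Every bag has size at most 5, so the width is 5 − 1 = 4 and tw(G) ≤ 4. For the lower bound: the 5 vertex sets {b,d}, {a,h}, {c,e}, {g}, {i} are disjoint, each induces a connected subgraph, and every pair is joined by at least one edge of G. Contracting each set to a single vertex therefore yields K_{5} as a minor, and since treewidth is minor-monotone, tw(G) ≥ tw(K_{5}) = 4. Hence tw(G) = 4 exactly.

4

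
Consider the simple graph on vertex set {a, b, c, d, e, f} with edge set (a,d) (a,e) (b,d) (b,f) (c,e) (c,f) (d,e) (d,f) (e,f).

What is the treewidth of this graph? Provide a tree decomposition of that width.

Every bag has size at most 3, so the width is 3 − 1 = 2 and tw(G) ≤ 2. Conversely, {a, d, e} is a clique of size 3, and the vertices of any clique must share a bag in every tree decomposition; so some bag has ≥ 3 vertices and tw(G) ≥ 2. Therefore the treewidth is 2.

Treewidth 2.
Bags: B1 = {d, e, f}  B2 = {a, d, e}  B3 = {c, e, f}  B4 = {b, d, f}
Tree: B1–B2, B1–B3, B1–B4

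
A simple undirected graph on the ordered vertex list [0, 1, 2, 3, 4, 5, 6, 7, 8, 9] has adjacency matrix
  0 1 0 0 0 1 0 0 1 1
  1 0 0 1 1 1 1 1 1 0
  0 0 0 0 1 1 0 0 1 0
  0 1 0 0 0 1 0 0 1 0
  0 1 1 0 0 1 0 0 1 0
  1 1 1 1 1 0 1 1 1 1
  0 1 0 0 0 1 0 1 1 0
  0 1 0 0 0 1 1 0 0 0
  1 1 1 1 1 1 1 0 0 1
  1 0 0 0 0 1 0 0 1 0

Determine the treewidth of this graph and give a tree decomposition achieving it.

Treewidth 3.
Bags: B1 = {1, 4, 5, 8}  B2 = {1, 5, 6, 8}  B3 = {1, 5, 6, 7}  B4 = {0, 1, 5, 8}  B5 = {1, 3, 5, 8}  B6 = {0, 5, 8, 9}  B7 = {2, 4, 5, 8}
Tree: B1–B2, B2–B3, B1–B4, B1–B5, B4–B6, B1–B7

The largest bag has 4 vertices, giving width 3; this decomposition certifies tw(G) ≤ 3. On the other hand G contains the 4-clique {0, 1, 5, 8}. A clique must lie in a single bag of any decomposition, so no decomposition can have width below 3. Hence tw(G) = 3 exactly.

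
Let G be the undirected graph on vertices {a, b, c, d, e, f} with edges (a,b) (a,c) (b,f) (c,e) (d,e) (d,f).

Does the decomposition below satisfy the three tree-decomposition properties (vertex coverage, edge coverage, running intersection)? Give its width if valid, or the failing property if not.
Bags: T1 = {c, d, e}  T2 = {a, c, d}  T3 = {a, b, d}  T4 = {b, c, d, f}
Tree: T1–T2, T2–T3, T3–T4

No — bags containing vertex c are not connected in the tree.

A tree decomposition must satisfy three properties: every vertex lies in some bag; for every edge, both endpoints lie together in some bag; and for every vertex, the bags containing it form a connected subtree. Here bags containing vertex c are not connected in the tree, so the decomposition is invalid.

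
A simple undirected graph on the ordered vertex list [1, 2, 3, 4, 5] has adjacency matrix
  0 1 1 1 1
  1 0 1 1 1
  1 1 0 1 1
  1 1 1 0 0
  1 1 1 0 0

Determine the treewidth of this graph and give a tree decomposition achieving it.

Treewidth 3.
Bags: B1 = {1, 2, 3, 4}  B2 = {1, 2, 3, 5}
Tree: B1–B2

Each bag holds 4 vertices, so the decomposition has width 3, which upper-bounds the treewidth. For the lower bound, the 4 vertices {1, 2, 3, 4} are pairwise adjacent, and any tree decomposition puts a clique entirely inside one bag — forcing width ≥ 3. Combining the bounds, tw(G) = 3.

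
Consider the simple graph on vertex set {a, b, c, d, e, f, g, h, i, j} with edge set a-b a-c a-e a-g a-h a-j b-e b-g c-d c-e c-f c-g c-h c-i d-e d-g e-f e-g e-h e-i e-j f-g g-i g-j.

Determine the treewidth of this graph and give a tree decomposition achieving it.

Treewidth 3.
One such decomposition:
Bags: B1 = {a, c, e, g}  B2 = {c, e, f, g}  B3 = {a, e, g, j}  B4 = {c, d, e, g}  B5 = {a, b, e, g}  B6 = {c, e, g, i}  B7 = {a, c, e, h}
Tree: B1–B2, B1–B3, B2–B4, B1–B5, B1–B6, B1–B7

The largest bag has 4 vertices, giving width 3; this decomposition certifies tw(G) ≤ 3. On the other hand G contains the 4-clique {a, e, g, j}. A clique must lie in a single bag of any decomposition, so no decomposition can have width below 3. Combining the bounds, tw(G) = 3.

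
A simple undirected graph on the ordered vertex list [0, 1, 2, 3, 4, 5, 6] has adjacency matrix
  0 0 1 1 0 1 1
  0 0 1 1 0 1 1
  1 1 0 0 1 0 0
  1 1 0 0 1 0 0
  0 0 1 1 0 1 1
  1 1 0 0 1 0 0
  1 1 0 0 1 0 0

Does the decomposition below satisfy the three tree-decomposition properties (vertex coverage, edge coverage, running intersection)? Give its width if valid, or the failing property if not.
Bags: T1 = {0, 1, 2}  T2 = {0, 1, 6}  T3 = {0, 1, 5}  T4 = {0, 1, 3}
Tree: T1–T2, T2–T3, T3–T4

No — vertex 4 appears in no bag.

A tree decomposition must satisfy three properties: every vertex lies in some bag; for every edge, both endpoints lie together in some bag; and for every vertex, the bags containing it form a connected subtree. Here vertex 4 appears in no bag, so the decomposition is invalid.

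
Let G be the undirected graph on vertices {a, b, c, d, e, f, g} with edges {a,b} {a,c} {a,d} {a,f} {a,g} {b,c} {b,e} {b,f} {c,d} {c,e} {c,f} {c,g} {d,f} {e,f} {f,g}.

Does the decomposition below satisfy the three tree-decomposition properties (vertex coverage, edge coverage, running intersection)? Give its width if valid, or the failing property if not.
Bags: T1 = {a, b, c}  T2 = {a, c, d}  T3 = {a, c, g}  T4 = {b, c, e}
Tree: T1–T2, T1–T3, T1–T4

No — vertex f appears in no bag.

A tree decomposition must satisfy three properties: every vertex lies in some bag; for every edge, both endpoints lie together in some bag; and for every vertex, the bags containing it form a connected subtree. Here vertex f appears in no bag, so the decomposition is invalid.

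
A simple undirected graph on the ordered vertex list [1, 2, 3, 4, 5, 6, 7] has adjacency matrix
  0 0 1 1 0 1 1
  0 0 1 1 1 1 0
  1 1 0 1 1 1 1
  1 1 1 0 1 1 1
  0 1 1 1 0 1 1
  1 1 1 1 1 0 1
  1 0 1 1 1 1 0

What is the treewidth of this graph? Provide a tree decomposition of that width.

Every bag has size at most 5, so the width is 5 − 1 = 4 and tw(G) ≤ 4. For the lower bound, the 5 vertices {1, 3, 4, 6, 7} are pairwise adjacent, and any tree decomposition puts a clique entirely inside one bag — forcing width ≥ 4. Therefore the treewidth is 4.

Treewidth 4.
Bags: B1 = {1, 3, 4, 6, 7}  B2 = {3, 4, 5, 6, 7}  B3 = {2, 3, 4, 5, 6}
Tree: B1–B2, B2–B3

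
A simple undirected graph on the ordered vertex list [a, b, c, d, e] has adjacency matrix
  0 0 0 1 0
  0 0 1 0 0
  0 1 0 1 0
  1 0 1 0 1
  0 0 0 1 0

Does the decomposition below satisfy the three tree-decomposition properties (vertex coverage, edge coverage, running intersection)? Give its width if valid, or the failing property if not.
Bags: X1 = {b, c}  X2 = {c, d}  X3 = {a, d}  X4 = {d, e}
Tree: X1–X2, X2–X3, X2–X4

Yes; width 1.

Vertex coverage: the bags together contain {a, b, c, d, e}, the full vertex set. Edge coverage: each edge of G has both endpoints in at least one bag. Running intersection: for every vertex, the bags containing it form a connected subtree. All three properties hold, so this is a valid tree decomposition of width max|bag| − 1 = 1, and hence tw(G) ≤ 1.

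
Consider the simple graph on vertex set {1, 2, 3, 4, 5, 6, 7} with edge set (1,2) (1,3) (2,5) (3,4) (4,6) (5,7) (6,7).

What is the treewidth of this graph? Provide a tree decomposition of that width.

Treewidth 2.
One optimal decomposition is:
Bags: B1 = {1, 3, 4}  B2 = {1, 2, 4}  B3 = {2, 4, 5}  B4 = {4, 5, 7}  B5 = {4, 6, 7}
Tree: B1–B2, B2–B3, B3–B4, B4–B5

Every bag has size at most 3, so the width is 3 − 1 = 2 and tw(G) ≤ 2. Since 4–3–1–2–5–7–6–4 is a cycle in G, G is not acyclic. Forests are exactly the graphs of treewidth ≤ 1, so tw(G) ≥ 2. Combining the bounds, tw(G) = 2.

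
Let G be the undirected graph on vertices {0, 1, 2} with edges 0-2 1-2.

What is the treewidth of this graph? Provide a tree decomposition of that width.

Treewidth 1.
One such decomposition:
Bags: B1 = {0, 2}  B2 = {1, 2}
Tree: B1–B2

Each bag holds 2 vertices, so the decomposition has width 1, which upper-bounds the treewidth. G has an edge, so its treewidth is at least 1. Combining the bounds, tw(G) = 1.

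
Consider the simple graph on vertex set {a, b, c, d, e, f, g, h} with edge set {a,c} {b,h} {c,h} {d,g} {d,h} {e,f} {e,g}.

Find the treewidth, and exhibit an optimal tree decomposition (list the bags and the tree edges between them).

Every bag has size at most 2, so the width is 2 − 1 = 1 and tw(G) ≤ 1. Any graph with an edge has treewidth ≥ 1, and G has the edge h–d. The upper and lower bounds meet at 1, so that is the treewidth.

Treewidth 1.
Bags: B1 = {d, h}  B2 = {d, g}  B3 = {e, g}  B4 = {e, f}  B5 = {b, h}  B6 = {c, h}  B7 = {a, c}
Tree: B1–B2, B2–B3, B3–B4, B1–B5, B1–B6, B6–B7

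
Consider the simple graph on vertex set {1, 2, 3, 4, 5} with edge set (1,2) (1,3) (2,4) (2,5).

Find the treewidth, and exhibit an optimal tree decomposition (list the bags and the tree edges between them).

Treewidth 1.
Bags: B1 = {1, 3}  B2 = {1, 2}  B3 = {2, 5}  B4 = {2, 4}
Tree: B1–B2, B2–B3, B2–B4

Every bag has size at most 2, so the width is 2 − 1 = 1 and tw(G) ≤ 1. Since G has at least one edge (e.g. 3–1), it is not an edgeless graph, so tw(G) ≥ 1. The upper and lower bounds meet at 1, so that is the treewidth.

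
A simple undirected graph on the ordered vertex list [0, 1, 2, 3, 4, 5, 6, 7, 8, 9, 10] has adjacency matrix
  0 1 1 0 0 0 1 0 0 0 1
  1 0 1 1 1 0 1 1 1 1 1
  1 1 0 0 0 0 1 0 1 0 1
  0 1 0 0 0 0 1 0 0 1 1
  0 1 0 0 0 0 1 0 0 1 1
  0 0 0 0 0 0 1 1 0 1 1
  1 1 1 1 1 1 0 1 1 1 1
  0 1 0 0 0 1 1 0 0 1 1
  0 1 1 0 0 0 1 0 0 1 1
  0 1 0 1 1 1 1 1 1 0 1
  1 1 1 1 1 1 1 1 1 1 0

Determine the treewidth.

A width-4 tree decomposition is:
Bags: B1 = {1, 6, 8, 9, 10}  B2 = {1, 6, 7, 9, 10}  B3 = {1, 2, 6, 8, 10}  B4 = {1, 4, 6, 9, 10}  B5 = {1, 3, 6, 9, 10}  B6 = {5, 6, 7, 9, 10}  B7 = {0, 1, 2, 6, 10}
Tree: B1–B2, B1–B3, B1–B4, B4–B5, B2–B6, B3–B7
Each bag holds 5 vertices, so the decomposition has width 4, which upper-bounds the treewidth. On the other hand G contains the 5-clique {0, 1, 2, 6, 10}. A clique must lie in a single bag of any decomposition, so no decomposition can have width below 4. Therefore the treewidth is 4.

4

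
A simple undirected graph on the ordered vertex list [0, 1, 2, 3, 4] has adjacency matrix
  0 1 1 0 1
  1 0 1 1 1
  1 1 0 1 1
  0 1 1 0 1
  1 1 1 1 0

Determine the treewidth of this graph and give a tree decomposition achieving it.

The largest bag has 4 vertices, giving width 3; this decomposition certifies tw(G) ≤ 3. For the lower bound, the 4 vertices {0, 1, 2, 4} are pairwise adjacent, and any tree decomposition puts a clique entirely inside one bag — forcing width ≥ 3. Hence tw(G) = 3 exactly.

Treewidth 3.
One optimal decomposition is:
Bags: B1 = {1, 2, 3, 4}  B2 = {0, 1, 2, 4}
Tree: B1–B2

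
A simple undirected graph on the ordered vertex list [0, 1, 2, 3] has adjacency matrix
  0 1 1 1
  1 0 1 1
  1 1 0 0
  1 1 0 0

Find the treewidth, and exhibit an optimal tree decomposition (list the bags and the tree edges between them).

The largest bag has 3 vertices, giving width 2; this decomposition certifies tw(G) ≤ 2. For the lower bound, the 3 vertices {0, 1, 2} are pairwise adjacent, and any tree decomposition puts a clique entirely inside one bag — forcing width ≥ 2. Therefore the treewidth is 2.

Treewidth 2.
One such decomposition:
Bags: B1 = {0, 1, 2}  B2 = {0, 1, 3}
Tree: B1–B2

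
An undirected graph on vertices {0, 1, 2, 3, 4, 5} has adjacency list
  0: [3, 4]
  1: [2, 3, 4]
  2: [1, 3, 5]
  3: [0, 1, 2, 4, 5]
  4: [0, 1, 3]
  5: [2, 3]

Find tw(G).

A width-2 tree decomposition is:
Bags: B1 = {1, 2, 3}  B2 = {2, 3, 5}  B3 = {1, 3, 4}  B4 = {0, 3, 4}
Tree: B1–B2, B1–B3, B3–B4
Each bag holds 3 vertices, so the decomposition has width 2, which upper-bounds the treewidth. On the other hand G contains the 3-clique {0, 3, 4}. A clique must lie in a single bag of any decomposition, so no decomposition can have width below 2. Combining the bounds, tw(G) = 2.

2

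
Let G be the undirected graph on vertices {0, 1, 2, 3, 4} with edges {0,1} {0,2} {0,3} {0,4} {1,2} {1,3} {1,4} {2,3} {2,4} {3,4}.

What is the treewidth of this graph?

A width-4 tree decomposition is:
Bags: B1 = {0, 1, 2, 3, 4}
Tree: (single bag)
With just one bag of size 5, the width is 5 − 1 = 4, so tw(G) ≤ 4. Conversely, {0, 1, 2, 3, 4} is a clique of size 5, and the vertices of any clique must share a bag in every tree decomposition; so some bag has ≥ 5 vertices and tw(G) ≥ 4. Hence tw(G) = 4 exactly.

4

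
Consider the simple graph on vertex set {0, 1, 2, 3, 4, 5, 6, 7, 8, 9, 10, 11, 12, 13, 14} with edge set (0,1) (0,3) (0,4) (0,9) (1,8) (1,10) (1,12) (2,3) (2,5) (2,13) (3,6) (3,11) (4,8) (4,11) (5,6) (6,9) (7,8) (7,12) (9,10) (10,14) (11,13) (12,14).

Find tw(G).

A width-3 tree decomposition is:
Bags: B1 = {2, 5, 11, 13}  B2 = {2, 3, 5, 11}  B3 = {3, 5, 6, 11}  B4 = {3, 4, 6, 11}  B5 = {0, 3, 4, 6}  B6 = {0, 4, 6, 9}  B7 = {0, 4, 8, 9}  B8 = {0, 1, 8, 9}  B9 = {1, 8, 9, 10}  B10 = {1, 7, 8, 10}  B11 = {1, 7, 10, 12}  B12 = {7, 10, 12, 14}
Tree: B1–B2, B2–B3, B3–B4, B4–B5, B5–B6, B6–B7, B7–B8, B8–B9, B9–B10, B10–B11, B11–B12
Each bag holds 4 vertices, so the decomposition has width 3, which upper-bounds the treewidth. For the lower bound: the 4 vertex sets {2,5,13}, {11}, {3}, {0,4,6,9} are disjoint, each induces a connected subgraph, and every pair is joined by at least one edge of G. Contracting each set to a single vertex therefore yields K_{4} as a minor, and since treewidth is minor-monotone, tw(G) ≥ tw(K_{4}) = 3. The upper and lower bounds meet at 3, so that is the treewidth.

3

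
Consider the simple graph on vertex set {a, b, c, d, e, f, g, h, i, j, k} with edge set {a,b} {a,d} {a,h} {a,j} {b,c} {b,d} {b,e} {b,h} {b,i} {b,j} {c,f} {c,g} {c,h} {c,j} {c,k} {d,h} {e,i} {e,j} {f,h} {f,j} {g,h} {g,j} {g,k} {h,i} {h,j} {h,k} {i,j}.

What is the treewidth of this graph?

3

A width-3 tree decomposition is:
Bags: B1 = {a, b, h, j}  B2 = {b, c, h, j}  B3 = {b, h, i, j}  B4 = {a, b, d, h}  B5 = {c, f, h, j}  B6 = {c, g, h, j}  B7 = {b, e, i, j}  B8 = {c, g, h, k}
Tree: B1–B2, B2–B3, B1–B4, B2–B5, B5–B6, B3–B7, B6–B8
The largest bag has 4 vertices, giving width 3; this decomposition certifies tw(G) ≤ 3. For the lower bound, the 4 vertices {b, e, i, j} are pairwise adjacent, and any tree decomposition puts a clique entirely inside one bag — forcing width ≥ 3. Combining the bounds, tw(G) = 3.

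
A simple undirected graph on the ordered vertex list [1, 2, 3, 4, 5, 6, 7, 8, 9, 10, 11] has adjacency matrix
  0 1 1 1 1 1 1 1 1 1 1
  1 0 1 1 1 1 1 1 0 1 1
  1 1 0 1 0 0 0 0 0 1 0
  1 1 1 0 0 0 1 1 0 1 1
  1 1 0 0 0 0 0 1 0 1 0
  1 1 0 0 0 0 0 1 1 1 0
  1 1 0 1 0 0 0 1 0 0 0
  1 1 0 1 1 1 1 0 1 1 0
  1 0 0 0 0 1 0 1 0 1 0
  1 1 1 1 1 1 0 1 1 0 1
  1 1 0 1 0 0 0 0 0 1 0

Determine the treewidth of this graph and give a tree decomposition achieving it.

Treewidth 4.
Bags: B1 = {1, 2, 4, 8, 10}  B2 = {1, 2, 5, 8, 10}  B3 = {1, 2, 4, 10, 11}  B4 = {1, 2, 4, 7, 8}  B5 = {1, 2, 6, 8, 10}  B6 = {1, 6, 8, 9, 10}  B7 = {1, 2, 3, 4, 10}
Tree: B1–B2, B1–B3, B1–B4, B2–B5, B5–B6, B1–B7

Every bag has size at most 5, so the width is 5 − 1 = 4 and tw(G) ≤ 4. Conversely, {1, 6, 8, 9, 10} is a clique of size 5, and the vertices of any clique must share a bag in every tree decomposition; so some bag has ≥ 5 vertices and tw(G) ≥ 4. Combining the bounds, tw(G) = 4.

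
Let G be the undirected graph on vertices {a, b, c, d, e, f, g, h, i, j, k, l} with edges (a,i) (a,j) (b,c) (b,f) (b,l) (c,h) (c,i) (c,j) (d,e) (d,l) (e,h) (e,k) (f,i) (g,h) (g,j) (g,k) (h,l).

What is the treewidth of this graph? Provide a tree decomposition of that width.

The largest bag has 4 vertices, giving width 3; this decomposition certifies tw(G) ≤ 3. For the lower bound: the 4 vertex sets {d,e,k}, {l}, {h}, {b,c,g,j} are disjoint, each induces a connected subgraph, and every pair is joined by at least one edge of G. Contracting each set to a single vertex therefore yields K_{4} as a minor, and since treewidth is minor-monotone, tw(G) ≥ tw(K_{4}) = 3. The upper and lower bounds meet at 3, so that is the treewidth.

Treewidth 3.
One optimal decomposition is:
Bags: B1 = {d, e, k, l}  B2 = {e, h, k, l}  B3 = {g, h, k, l}  B4 = {b, g, h, l}  B5 = {b, c, g, h}  B6 = {b, c, g, j}  B7 = {b, c, f, j}  B8 = {c, f, i, j}  B9 = {a, f, i, j}
Tree: B1–B2, B2–B3, B3–B4, B4–B5, B5–B6, B6–B7, B7–B8, B8–B9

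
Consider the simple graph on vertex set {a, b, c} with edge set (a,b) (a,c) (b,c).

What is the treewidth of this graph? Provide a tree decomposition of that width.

Treewidth 2.
One optimal decomposition is:
Bags: B1 = {a, b, c}
Tree: (single bag)

A single bag containing all 3 vertices is trivially a valid decomposition of width 2. Conversely, {a, b, c} is a clique of size 3, and the vertices of any clique must share a bag in every tree decomposition; so some bag has ≥ 3 vertices and tw(G) ≥ 2. Combining the bounds, tw(G) = 2.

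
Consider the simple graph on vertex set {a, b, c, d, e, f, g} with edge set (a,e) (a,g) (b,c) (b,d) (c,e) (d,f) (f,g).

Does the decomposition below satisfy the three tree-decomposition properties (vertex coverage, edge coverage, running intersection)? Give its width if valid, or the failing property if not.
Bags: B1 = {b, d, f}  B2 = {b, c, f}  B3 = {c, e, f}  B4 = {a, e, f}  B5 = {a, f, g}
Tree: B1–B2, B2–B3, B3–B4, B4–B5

Yes; width 2.

Checking the three conditions: (i) the bags cover all of {a, b, c, d, e, f, g}; (ii) for each edge, some bag contains both endpoints; (iii) the bags containing any fixed vertex form a subtree. All hold, so the decomposition is valid with width 3 − 1 = 2.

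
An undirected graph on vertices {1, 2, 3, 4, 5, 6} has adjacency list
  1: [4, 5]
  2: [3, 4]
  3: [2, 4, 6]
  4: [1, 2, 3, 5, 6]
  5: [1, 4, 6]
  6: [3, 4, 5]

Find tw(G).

A width-2 tree decomposition is:
Bags: B1 = {2, 3, 4}  B2 = {3, 4, 6}  B3 = {4, 5, 6}  B4 = {1, 4, 5}
Tree: B1–B2, B2–B3, B3–B4
Each bag holds 3 vertices, so the decomposition has width 2, which upper-bounds the treewidth. Conversely, {1, 4, 5} is a clique of size 3, and the vertices of any clique must share a bag in every tree decomposition; so some bag has ≥ 3 vertices and tw(G) ≥ 2. Therefore the treewidth is 2.

2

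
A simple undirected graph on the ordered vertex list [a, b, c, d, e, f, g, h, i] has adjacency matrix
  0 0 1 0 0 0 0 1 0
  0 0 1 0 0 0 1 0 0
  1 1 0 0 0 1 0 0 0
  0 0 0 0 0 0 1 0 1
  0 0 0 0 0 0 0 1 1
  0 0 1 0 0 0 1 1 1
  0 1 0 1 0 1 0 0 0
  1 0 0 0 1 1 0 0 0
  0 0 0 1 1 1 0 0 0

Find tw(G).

3

A width-3 tree decomposition is:
Bags: B1 = {b, c, d, g}  B2 = {c, d, f, g}  B3 = {c, d, f, i}  B4 = {a, c, f, i}  B5 = {a, f, h, i}  B6 = {a, e, h, i}
Tree: B1–B2, B2–B3, B3–B4, B4–B5, B5–B6
The largest bag has 4 vertices, giving width 3; this decomposition certifies tw(G) ≤ 3. For the lower bound: the 4 vertex sets {b,d,g}, {c}, {f}, {a,e,h,i} are disjoint, each induces a connected subgraph, and every pair is joined by at least one edge of G. Contracting each set to a single vertex therefore yields K_{4} as a minor, and since treewidth is minor-monotone, tw(G) ≥ tw(K_{4}) = 3. The upper and lower bounds meet at 3, so that is the treewidth.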